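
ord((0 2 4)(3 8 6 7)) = 12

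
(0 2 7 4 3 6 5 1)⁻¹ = (0 1 5 6 3 4 7 2)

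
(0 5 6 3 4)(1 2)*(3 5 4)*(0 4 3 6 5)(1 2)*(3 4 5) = (0 4 5 3 6)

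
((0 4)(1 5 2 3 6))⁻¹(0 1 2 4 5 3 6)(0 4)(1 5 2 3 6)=(0 2 6 1 4 5 3)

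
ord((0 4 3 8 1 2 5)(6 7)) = 14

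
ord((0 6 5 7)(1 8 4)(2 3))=12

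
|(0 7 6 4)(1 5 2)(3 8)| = 12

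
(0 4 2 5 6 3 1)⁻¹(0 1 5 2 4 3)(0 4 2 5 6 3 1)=(0 6 5 2 1 4)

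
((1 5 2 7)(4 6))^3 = (1 7 2 5)(4 6)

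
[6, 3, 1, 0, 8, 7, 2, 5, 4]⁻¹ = [3, 2, 6, 1, 8, 7, 0, 5, 4]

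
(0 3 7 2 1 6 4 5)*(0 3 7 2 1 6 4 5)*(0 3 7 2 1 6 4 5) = (0 2 4 3 1 5 7 6)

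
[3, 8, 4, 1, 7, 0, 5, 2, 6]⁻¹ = [5, 3, 7, 0, 2, 6, 8, 4, 1]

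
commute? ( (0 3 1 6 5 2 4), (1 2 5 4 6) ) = no: (0 3 1 6 5 2 4) * (1 2 5 4 6) = (0 3 2 6 4), (1 2 5 4 6) * (0 3 1 6 5 2 4) = (0 3 1 4 5) 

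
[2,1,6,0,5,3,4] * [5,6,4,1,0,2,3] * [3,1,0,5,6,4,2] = [6,2,5,4,0,1,3]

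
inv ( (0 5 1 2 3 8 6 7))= (0 7 6 8 3 2 1 5)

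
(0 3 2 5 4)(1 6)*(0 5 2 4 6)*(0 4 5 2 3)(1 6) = (1 4 2 3 5)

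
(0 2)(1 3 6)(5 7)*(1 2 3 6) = (0 3 1 6 2)(5 7)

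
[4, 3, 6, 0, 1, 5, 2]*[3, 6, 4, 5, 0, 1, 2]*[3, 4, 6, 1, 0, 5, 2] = [3, 5, 6, 1, 2, 4, 0]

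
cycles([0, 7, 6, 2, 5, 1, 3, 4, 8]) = (1 7 4 5)(2 6 3)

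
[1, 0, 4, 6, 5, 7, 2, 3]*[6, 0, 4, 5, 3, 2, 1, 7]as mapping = [0→0, 1→6, 2→3, 3→1, 4→2, 5→7, 6→4, 7→5]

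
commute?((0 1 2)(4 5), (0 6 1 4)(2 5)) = no:(0 1 2)(4 5) * (0 6 1 4)(2 5) = (0 4 2 6 1 5), (0 6 1 4)(2 5) * (0 1 2)(4 5) = (0 6 2 4 1 5)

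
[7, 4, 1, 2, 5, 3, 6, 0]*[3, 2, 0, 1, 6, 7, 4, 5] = [5, 6, 2, 0, 7, 1, 4, 3]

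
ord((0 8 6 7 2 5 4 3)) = 8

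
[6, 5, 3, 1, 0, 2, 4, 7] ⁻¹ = [4, 3, 5, 2, 6, 1, 0, 7] 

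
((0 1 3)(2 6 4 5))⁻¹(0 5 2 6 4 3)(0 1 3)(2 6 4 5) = (0 1 2 6 4 5)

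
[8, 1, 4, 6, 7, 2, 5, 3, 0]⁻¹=[8, 1, 5, 7, 2, 6, 3, 4, 0]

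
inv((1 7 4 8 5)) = (1 5 8 4 7)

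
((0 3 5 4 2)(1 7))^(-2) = (0 4 3 2 5)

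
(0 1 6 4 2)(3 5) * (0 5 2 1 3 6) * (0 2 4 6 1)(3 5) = (0 5 1 2 3 4)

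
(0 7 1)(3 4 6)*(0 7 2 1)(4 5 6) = (0 2 1 7)(3 5 6)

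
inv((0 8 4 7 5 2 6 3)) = (0 3 6 2 5 7 4 8)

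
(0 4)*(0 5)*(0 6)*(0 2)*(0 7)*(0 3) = (0 4 5 6 2 7 3)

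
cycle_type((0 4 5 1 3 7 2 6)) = 8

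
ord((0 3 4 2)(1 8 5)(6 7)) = 12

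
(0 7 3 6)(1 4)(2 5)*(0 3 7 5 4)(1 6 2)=(0 5 1)(2 4 6 3)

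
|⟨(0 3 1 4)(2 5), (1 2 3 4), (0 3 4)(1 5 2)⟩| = 720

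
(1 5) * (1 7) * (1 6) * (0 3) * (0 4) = (0 3 4)(1 5 7 6)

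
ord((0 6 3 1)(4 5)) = 4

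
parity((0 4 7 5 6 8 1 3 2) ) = even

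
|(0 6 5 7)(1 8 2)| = 12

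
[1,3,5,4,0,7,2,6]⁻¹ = [4,0,6,1,3,2,7,5]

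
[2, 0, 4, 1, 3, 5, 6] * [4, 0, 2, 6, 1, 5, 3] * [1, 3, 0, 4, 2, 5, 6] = [0, 2, 3, 1, 6, 5, 4]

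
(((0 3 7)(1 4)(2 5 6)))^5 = (0 7 3)(1 4)(2 6 5)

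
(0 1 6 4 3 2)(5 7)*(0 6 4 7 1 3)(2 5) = (0 3 5 1 4)(2 6 7)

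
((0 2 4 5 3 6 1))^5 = (0 6 5 2 1 3 4)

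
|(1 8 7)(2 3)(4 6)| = 6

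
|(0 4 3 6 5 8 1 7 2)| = 9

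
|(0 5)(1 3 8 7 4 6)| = 6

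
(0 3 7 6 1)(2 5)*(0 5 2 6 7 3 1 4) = (0 1 5 6 4)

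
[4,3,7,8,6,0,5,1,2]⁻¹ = [5,7,8,1,0,6,4,2,3]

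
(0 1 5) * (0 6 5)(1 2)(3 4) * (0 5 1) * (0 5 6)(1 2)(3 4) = (0 1 6 2 5)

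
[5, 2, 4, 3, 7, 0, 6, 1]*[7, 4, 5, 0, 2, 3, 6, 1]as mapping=[0→3, 1→5, 2→2, 3→0, 4→1, 5→7, 6→6, 7→4]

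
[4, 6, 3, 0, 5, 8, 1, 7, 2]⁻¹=[3, 6, 8, 2, 0, 4, 1, 7, 5]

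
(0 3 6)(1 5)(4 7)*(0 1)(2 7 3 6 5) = (0 6 1 2 7 4 3 5)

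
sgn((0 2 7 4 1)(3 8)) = -1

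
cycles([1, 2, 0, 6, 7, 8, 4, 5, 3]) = (0 1 2) (3 6 4 7 5 8) 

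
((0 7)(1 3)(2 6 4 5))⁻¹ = (0 7)(1 3)(2 5 4 6)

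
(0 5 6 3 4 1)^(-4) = (0 6 4)(1 5 3)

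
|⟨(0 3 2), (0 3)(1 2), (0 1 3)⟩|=12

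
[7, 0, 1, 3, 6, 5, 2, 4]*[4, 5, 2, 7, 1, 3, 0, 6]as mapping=[0→6, 1→4, 2→5, 3→7, 4→0, 5→3, 6→2, 7→1]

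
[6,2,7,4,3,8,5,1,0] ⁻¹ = [8,7,1,4,3,6,0,2,5] 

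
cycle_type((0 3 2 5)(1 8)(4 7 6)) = 2.3.4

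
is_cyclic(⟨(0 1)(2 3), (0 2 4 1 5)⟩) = no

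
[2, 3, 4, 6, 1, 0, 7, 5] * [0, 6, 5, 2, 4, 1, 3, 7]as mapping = [0→5, 1→2, 2→4, 3→3, 4→6, 5→0, 6→7, 7→1]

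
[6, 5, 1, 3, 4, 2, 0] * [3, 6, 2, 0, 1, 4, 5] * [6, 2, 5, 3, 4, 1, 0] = [1, 4, 0, 6, 2, 5, 3]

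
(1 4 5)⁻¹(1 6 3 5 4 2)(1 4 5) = (1 5 2 4 6 3)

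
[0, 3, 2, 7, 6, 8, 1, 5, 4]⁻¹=[0, 6, 2, 1, 8, 7, 4, 3, 5]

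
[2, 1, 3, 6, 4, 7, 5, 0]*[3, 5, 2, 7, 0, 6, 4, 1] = [2, 5, 7, 4, 0, 1, 6, 3]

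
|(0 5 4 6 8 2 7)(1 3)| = 14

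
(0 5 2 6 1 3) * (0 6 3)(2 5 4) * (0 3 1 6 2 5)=(0 4 5)(1 3 2)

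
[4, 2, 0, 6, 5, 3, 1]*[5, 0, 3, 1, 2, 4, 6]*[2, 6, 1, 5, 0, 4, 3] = [1, 5, 4, 3, 0, 6, 2]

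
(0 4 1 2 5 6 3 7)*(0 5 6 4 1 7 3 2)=(0 1)(2 6)(4 7 5)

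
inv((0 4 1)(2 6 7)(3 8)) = (0 1 4)(2 7 6)(3 8)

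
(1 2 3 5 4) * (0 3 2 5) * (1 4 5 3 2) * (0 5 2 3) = (0 3 5 2 1)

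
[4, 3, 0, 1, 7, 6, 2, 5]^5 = [2, 3, 6, 1, 0, 7, 5, 4]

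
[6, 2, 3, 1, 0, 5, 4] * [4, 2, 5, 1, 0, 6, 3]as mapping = [0→3, 1→5, 2→1, 3→2, 4→4, 5→6, 6→0]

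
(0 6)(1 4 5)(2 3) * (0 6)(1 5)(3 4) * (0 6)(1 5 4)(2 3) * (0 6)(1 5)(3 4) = (1 2 5 3 4)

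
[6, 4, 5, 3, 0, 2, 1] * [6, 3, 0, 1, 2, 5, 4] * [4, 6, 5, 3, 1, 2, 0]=[1, 5, 2, 6, 0, 4, 3]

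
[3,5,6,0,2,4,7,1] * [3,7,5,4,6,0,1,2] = [4,0,1,3,5,6,2,7]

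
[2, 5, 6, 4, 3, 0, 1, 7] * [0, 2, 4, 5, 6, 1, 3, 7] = [4, 1, 3, 6, 5, 0, 2, 7]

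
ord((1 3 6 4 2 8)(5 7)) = 6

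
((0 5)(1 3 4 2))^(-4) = ()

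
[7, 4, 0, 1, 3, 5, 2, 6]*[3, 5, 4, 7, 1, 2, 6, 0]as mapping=[0→0, 1→1, 2→3, 3→5, 4→7, 5→2, 6→4, 7→6]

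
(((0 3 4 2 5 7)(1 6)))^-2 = (0 5 4)(2 3 7)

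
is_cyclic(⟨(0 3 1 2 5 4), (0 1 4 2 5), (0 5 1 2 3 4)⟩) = no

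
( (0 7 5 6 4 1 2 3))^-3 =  (0 1 5 3 4 7 2 6)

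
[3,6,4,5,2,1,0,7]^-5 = [0,1,4,3,2,5,6,7]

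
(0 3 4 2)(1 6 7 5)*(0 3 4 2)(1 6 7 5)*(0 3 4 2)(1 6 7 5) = (0 2 4 3)(1 5 7 6)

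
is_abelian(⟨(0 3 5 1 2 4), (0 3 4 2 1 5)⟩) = no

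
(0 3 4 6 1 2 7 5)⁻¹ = (0 5 7 2 1 6 4 3)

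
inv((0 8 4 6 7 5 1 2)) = (0 2 1 5 7 6 4 8)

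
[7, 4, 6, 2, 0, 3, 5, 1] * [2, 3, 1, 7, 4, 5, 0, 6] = [6, 4, 0, 1, 2, 7, 5, 3]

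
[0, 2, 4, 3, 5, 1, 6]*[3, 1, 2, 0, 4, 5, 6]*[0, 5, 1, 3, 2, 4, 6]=[3, 1, 2, 0, 4, 5, 6]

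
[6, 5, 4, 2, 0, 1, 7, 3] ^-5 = [6, 5, 4, 2, 0, 1, 7, 3] 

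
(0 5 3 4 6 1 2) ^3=(0 4 2 3 1 5 6) 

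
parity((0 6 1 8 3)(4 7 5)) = even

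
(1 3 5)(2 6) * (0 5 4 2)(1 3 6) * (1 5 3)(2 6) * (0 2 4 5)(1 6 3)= (0 1 4 3 5 6 2)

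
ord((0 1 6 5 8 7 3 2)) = 8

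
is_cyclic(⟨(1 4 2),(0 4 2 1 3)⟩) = no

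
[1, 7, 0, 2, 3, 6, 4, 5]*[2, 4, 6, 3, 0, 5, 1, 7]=[4, 7, 2, 6, 3, 1, 0, 5]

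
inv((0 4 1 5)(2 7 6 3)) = (0 5 1 4)(2 3 6 7)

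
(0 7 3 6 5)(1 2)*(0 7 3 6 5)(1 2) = (0 3 5 7 6)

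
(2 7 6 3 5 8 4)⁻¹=(2 4 8 5 3 6 7)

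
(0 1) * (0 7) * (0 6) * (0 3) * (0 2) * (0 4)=(0 1 7 6 3 2 4)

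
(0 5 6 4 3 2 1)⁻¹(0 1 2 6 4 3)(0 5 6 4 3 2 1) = (0 1 4 3 2 5)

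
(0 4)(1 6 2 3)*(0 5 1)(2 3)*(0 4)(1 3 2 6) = (2 6)(3 4 5)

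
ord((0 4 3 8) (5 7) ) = 4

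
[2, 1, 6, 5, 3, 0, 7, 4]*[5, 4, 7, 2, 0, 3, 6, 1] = [7, 4, 6, 3, 2, 5, 1, 0]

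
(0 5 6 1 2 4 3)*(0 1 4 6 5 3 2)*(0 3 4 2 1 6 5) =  (0 4 1 3 6 2 5)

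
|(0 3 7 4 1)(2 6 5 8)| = 20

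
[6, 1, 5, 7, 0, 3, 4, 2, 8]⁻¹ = [4, 1, 7, 5, 6, 2, 0, 3, 8]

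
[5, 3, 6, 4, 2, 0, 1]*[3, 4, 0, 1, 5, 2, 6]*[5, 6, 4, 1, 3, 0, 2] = [4, 6, 2, 0, 5, 1, 3]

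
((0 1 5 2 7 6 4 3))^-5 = (0 2 4 1 7 3 5 6)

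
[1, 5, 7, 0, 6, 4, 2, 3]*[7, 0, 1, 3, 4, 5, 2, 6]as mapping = [0→0, 1→5, 2→6, 3→7, 4→2, 5→4, 6→1, 7→3]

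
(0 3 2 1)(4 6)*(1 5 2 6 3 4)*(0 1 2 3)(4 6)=(0 6 2 5 3 4)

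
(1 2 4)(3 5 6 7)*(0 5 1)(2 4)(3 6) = (0 5 3 1 4)(6 7)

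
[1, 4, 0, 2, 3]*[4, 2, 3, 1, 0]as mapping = [0→2, 1→0, 2→4, 3→3, 4→1]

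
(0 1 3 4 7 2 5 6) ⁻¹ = (0 6 5 2 7 4 3 1) 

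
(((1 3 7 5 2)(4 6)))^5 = (4 6)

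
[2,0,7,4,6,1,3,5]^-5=[0,1,2,4,6,5,3,7]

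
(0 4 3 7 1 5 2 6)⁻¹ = (0 6 2 5 1 7 3 4)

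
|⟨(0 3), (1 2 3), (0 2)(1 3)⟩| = 24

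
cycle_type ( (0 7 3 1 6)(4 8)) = 2.5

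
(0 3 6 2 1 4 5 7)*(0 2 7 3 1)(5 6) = (0 1 4 6 7 2)(3 5)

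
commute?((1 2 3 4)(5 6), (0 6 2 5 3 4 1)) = no:(1 2 3 4)(5 6)*(0 6 2 5 3 4 1) = (0 6 3 1 5 2 4), (0 6 2 5 3 4 1)*(1 2 3 4)(5 6) = (0 5 4 2 6 3 1)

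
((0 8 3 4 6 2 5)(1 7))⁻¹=(0 5 2 6 4 3 8)(1 7)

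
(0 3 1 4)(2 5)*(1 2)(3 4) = (0 4)(1 3 2 5)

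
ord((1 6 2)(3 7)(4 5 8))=6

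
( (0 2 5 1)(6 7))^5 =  (0 2 5 1)(6 7)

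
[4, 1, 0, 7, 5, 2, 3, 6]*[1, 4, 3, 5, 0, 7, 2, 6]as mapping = [0→0, 1→4, 2→1, 3→6, 4→7, 5→3, 6→5, 7→2]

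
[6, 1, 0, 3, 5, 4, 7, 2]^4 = [0, 1, 2, 3, 4, 5, 6, 7]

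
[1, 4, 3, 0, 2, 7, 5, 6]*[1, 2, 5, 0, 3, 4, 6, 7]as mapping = [0→2, 1→3, 2→0, 3→1, 4→5, 5→7, 6→4, 7→6]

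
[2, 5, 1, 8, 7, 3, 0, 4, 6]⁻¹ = [6, 2, 0, 5, 7, 1, 8, 4, 3]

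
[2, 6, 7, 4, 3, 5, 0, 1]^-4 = [2, 6, 7, 3, 4, 5, 0, 1]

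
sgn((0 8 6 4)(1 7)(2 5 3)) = 1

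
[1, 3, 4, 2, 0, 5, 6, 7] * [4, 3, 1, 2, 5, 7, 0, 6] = [3, 2, 5, 1, 4, 7, 0, 6]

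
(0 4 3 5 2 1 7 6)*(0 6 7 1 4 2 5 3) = (0 2 4) 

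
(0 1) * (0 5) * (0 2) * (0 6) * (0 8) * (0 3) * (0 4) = (0 1 5 2 6 8 3 4)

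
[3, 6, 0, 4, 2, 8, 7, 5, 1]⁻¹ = [2, 8, 4, 0, 3, 7, 1, 6, 5]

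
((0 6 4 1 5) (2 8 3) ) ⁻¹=(0 5 1 4 6) (2 3 8) 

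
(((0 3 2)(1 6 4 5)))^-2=(0 3 2)(1 4)(5 6)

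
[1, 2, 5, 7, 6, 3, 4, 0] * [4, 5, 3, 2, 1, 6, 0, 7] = [5, 3, 6, 7, 0, 2, 1, 4]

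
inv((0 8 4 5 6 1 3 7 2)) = (0 2 7 3 1 6 5 4 8)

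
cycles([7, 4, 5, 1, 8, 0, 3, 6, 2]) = (0 7 6 3 1 4 8 2 5)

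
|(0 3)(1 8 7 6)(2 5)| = 4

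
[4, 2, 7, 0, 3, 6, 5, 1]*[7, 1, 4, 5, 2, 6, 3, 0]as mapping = [0→2, 1→4, 2→0, 3→7, 4→5, 5→3, 6→6, 7→1]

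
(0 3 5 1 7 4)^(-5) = (0 3 5 1 7 4)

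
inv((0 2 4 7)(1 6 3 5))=(0 7 4 2)(1 5 3 6)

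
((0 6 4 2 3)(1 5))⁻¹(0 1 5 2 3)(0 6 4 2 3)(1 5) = (0 6 5 1 3)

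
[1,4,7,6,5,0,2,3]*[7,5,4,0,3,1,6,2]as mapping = [0→5,1→3,2→2,3→6,4→1,5→7,6→4,7→0]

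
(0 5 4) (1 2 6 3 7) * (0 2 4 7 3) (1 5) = (0 1 4 2 6) (5 7) 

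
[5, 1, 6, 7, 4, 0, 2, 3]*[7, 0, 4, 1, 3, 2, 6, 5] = [2, 0, 6, 5, 3, 7, 4, 1]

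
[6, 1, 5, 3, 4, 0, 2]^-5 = [5, 1, 6, 3, 4, 2, 0]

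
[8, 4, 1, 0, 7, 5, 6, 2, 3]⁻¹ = [3, 2, 7, 8, 1, 5, 6, 4, 0]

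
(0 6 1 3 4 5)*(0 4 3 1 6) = (4 5)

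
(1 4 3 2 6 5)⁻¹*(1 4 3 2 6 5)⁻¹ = (1 6 3)(2 4 5)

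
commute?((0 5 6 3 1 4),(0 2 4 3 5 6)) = no:(0 5 6 3 1 4)*(0 2 4 3 5 6) = (0 6 5)(1 3)(2 4),(0 2 4 3 5 6)*(0 5 6 3 1 4) = (0 2)(1 4)(3 6 5)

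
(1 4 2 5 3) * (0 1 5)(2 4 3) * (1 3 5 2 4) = (0 3 2)(1 5 4)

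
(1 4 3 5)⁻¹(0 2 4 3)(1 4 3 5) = (0 2 3 5)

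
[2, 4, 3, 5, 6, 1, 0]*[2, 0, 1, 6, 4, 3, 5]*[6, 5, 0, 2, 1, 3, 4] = [5, 1, 4, 2, 3, 6, 0]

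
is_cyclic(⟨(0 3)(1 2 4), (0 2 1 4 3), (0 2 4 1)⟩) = no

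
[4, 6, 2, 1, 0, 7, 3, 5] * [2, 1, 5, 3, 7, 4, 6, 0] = [7, 6, 5, 1, 2, 0, 3, 4]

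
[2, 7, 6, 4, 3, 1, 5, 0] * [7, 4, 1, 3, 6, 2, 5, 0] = [1, 0, 5, 6, 3, 4, 2, 7]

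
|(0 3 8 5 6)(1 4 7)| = 15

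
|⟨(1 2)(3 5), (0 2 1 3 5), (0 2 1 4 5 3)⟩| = 720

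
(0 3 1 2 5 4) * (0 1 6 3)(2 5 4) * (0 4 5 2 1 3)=(0 4 3 6)(1 2 5)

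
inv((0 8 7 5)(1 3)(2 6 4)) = (0 5 7 8)(1 3)(2 4 6)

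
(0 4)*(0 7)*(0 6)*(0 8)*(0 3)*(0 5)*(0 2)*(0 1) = (0 4 7 6 8 3 5 2 1) 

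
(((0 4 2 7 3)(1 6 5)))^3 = (0 7 4 3 2)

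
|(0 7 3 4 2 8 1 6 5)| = 9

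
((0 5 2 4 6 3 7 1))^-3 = (0 3 2 1 6 5 7 4)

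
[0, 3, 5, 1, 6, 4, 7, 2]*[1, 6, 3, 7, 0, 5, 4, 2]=[1, 7, 5, 6, 4, 0, 2, 3]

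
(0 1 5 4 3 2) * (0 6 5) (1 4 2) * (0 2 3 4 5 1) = (0 5 3) (1 2 6) 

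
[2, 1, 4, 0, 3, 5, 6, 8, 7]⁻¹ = [3, 1, 0, 4, 2, 5, 6, 8, 7]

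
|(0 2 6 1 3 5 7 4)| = 8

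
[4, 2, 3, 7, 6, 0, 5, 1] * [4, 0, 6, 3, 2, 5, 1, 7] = [2, 6, 3, 7, 1, 4, 5, 0]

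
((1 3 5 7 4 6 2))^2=(1 5 4 2 3 7 6)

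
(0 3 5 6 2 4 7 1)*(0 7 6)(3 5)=(0 5)(1 7)(2 4 6)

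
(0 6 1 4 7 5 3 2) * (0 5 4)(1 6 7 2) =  (0 7 4 2 5 3 1)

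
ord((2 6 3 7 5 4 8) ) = 7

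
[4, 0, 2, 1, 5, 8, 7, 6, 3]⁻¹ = [1, 3, 2, 8, 0, 4, 7, 6, 5]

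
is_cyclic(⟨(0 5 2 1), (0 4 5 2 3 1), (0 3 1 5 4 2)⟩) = no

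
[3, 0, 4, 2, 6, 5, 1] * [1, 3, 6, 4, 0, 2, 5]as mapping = [0→4, 1→1, 2→0, 3→6, 4→5, 5→2, 6→3]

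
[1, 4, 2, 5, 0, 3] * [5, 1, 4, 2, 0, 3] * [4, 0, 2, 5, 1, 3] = [0, 4, 1, 5, 3, 2]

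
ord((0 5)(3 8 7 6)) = 4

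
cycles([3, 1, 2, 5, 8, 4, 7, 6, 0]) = (0 3 5 4 8)(6 7)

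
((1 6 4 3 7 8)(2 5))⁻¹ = (1 8 7 3 4 6)(2 5)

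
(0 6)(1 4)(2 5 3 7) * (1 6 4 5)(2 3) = (0 4 6)(1 5 2)(3 7)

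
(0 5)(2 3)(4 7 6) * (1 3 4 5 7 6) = (0 7 1 3 2 4 6 5)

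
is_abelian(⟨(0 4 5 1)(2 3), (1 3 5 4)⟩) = no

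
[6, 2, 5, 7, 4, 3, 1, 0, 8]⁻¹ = [7, 6, 1, 5, 4, 2, 0, 3, 8]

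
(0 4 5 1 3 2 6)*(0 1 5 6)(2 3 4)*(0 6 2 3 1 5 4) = (0 3 1)(2 6 5 4)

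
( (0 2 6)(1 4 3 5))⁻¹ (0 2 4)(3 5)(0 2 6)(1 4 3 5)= (1 5)(2 6 3)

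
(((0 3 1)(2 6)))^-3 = (2 6)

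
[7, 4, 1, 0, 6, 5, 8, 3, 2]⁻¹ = [3, 2, 8, 7, 1, 5, 4, 0, 6]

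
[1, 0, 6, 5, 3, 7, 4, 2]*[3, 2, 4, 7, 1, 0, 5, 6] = [2, 3, 5, 0, 7, 6, 1, 4]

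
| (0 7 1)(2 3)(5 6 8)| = 6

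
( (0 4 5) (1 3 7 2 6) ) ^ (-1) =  (0 5 4) (1 6 2 7 3) 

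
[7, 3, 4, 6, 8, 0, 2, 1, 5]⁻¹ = [5, 7, 6, 1, 2, 8, 3, 0, 4]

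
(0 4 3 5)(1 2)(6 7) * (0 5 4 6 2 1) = (0 6 7 2)(3 4)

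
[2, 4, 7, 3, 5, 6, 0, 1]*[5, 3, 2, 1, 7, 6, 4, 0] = [2, 7, 0, 1, 6, 4, 5, 3]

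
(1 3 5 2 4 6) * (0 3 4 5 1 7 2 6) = (0 3 1 4)(2 5 6 7)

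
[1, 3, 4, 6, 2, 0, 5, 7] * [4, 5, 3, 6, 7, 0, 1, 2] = [5, 6, 7, 1, 3, 4, 0, 2]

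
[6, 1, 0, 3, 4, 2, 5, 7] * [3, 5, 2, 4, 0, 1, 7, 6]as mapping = [0→7, 1→5, 2→3, 3→4, 4→0, 5→2, 6→1, 7→6]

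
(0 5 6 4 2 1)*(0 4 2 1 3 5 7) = (0 7)(1 4)(2 3 5 6)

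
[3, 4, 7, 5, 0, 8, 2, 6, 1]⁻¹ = [4, 8, 6, 0, 1, 3, 7, 2, 5]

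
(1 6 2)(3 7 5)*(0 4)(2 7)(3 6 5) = (0 4)(1 5 6 7 3 2)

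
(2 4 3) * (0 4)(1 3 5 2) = (0 4 5 2)(1 3)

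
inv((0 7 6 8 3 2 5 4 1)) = (0 1 4 5 2 3 8 6 7)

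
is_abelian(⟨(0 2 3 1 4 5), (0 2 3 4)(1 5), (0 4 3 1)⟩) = no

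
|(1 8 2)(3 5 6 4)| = 12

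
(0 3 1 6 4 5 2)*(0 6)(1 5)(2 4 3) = (0 2 6 3 5 4 1)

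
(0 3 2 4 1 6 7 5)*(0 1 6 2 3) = (1 2 4 6 7 5)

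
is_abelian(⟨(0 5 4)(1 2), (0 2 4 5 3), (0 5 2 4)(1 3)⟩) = no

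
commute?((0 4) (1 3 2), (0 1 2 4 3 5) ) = no:(0 4) (1 3 2)*(0 1 2 4 3 5) = (0 3 4 1 5), (0 1 2 4 3 5)*(0 4) (1 3 2) = (0 3 5 4 2) 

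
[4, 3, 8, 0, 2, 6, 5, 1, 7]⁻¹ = [3, 7, 4, 1, 0, 6, 5, 8, 2]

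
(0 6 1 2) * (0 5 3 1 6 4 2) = (0 4 2 5 3 1) 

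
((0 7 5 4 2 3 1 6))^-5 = (0 4 1 7 2 6 5 3)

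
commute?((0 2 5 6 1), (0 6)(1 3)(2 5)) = no:(0 2 5 6 1) * (0 6)(1 3)(2 5) = (0 5)(1 6 3), (0 6)(1 3)(2 5) * (0 2 5 6 1) = (0 1 3)(2 6)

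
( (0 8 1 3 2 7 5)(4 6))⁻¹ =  (0 5 7 2 3 1 8)(4 6)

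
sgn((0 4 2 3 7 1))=-1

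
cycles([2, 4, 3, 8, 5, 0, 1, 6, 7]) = (0 2 3 8 7 6 1 4 5)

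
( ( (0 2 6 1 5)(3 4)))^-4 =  (0 2 6 1 5)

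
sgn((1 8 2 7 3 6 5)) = 1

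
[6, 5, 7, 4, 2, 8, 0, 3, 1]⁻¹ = [6, 8, 4, 7, 3, 1, 0, 2, 5]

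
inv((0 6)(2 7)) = (0 6)(2 7)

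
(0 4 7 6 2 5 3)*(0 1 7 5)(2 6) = (0 4 5 3 1 7 2)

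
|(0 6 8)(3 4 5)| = 3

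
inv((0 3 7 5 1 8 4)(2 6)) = (0 4 8 1 5 7 3)(2 6)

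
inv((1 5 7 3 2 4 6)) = (1 6 4 2 3 7 5)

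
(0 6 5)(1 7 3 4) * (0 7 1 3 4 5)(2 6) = (0 2 6)(3 5 7 4)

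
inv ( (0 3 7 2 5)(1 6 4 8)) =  (0 5 2 7 3)(1 8 4 6)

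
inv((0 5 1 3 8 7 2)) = (0 2 7 8 3 1 5)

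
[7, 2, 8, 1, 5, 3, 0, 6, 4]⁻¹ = [6, 3, 1, 5, 8, 4, 7, 0, 2]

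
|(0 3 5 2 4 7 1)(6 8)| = 14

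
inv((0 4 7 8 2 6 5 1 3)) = (0 3 1 5 6 2 8 7 4)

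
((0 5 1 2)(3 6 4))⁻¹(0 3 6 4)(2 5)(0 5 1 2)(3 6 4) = (0 1)(3 5 6 4)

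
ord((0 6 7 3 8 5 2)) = 7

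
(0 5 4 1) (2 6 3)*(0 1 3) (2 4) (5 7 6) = (0 7 6) (2 5) (3 4) 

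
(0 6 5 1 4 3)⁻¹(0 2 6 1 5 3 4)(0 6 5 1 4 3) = (0 3 6 2 5 4 1)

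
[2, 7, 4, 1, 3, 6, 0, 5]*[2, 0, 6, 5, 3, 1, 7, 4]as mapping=[0→6, 1→4, 2→3, 3→0, 4→5, 5→7, 6→2, 7→1]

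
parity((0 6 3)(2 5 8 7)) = odd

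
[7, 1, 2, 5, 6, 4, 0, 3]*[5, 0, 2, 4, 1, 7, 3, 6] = [6, 0, 2, 7, 3, 1, 5, 4]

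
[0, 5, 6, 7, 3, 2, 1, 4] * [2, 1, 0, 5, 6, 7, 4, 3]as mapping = [0→2, 1→7, 2→4, 3→3, 4→5, 5→0, 6→1, 7→6]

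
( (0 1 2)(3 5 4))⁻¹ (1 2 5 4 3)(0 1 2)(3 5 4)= (0 4 3 5 2)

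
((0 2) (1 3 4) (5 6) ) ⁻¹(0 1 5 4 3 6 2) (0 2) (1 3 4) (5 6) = (0 2 3 6 1 4 5) 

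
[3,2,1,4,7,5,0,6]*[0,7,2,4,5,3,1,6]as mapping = [0→4,1→2,2→7,3→5,4→6,5→3,6→0,7→1]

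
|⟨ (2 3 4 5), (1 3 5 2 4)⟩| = 120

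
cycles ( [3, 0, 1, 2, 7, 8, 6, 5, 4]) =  (0 3 2 1)(4 7 5 8)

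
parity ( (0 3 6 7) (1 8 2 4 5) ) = odd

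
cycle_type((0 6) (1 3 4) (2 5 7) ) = 2.3^2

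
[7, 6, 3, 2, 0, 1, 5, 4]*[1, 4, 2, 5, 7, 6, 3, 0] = [0, 3, 5, 2, 1, 4, 6, 7]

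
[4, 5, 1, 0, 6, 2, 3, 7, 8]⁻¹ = [3, 2, 5, 6, 0, 1, 4, 7, 8]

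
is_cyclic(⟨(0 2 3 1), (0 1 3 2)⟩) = yes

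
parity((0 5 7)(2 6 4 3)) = odd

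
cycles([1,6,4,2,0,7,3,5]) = (0 1 6 3 2 4)(5 7)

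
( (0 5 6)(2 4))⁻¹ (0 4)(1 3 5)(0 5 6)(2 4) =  (1 3 6)(2 5)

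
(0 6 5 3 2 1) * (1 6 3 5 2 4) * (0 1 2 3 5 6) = (0 5 6 3 4 2)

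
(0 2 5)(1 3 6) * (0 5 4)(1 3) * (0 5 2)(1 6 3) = (1 6)(2 4 5)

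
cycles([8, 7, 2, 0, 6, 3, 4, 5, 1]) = (0 8 1 7 5 3)(4 6)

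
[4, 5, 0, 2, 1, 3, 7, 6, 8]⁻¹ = [2, 4, 3, 5, 0, 1, 7, 6, 8]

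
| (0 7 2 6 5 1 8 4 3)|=9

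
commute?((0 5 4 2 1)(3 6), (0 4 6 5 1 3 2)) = no:(0 5 4 2 1)(3 6)*(0 4 6 5 1 3 2) = (0 1 4)(2 3 5 6), (0 4 6 5 1 3 2)*(0 5 4 2 1)(3 6) = (0 2 5)(1 6 4 3)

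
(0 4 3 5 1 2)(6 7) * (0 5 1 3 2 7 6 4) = (1 7 4 2 5 3)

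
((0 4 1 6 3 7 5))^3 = (0 6 5 1 7 4 3)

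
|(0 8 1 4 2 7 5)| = 7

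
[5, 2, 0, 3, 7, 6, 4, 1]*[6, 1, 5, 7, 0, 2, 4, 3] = [2, 5, 6, 7, 3, 4, 0, 1]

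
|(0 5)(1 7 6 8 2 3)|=6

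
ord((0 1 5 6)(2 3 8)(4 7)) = 12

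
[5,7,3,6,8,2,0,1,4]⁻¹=[6,7,5,2,8,0,3,1,4]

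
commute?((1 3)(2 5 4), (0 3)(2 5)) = no:(1 3)(2 5 4)*(0 3)(2 5) = (0 3 1)(4 5), (0 3)(2 5)*(1 3)(2 5 4) = (0 1 3)(2 4)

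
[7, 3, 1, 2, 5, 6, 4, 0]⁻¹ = [7, 2, 3, 1, 6, 4, 5, 0]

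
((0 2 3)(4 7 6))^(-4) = (0 3 2)(4 6 7)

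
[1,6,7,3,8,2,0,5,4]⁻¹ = [6,0,5,3,8,7,1,2,4]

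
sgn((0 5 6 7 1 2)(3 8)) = 1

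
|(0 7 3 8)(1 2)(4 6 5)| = 12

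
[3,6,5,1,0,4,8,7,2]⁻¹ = [4,3,8,0,5,2,1,7,6]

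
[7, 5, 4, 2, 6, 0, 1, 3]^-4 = [4, 3, 5, 1, 0, 2, 7, 6]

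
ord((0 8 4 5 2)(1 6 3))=15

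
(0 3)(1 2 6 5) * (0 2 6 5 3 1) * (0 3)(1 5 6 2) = (0 5 3 1 2 6)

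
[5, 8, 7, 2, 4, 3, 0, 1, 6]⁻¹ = [6, 7, 3, 5, 4, 0, 8, 2, 1]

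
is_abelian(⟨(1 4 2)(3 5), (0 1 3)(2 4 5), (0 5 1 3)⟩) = no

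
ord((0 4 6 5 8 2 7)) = 7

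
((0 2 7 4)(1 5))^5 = (0 2 7 4)(1 5)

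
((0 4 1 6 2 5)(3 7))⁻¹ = (0 5 2 6 1 4)(3 7)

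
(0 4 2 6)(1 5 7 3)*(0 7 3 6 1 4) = (1 5 3 4 2)(6 7)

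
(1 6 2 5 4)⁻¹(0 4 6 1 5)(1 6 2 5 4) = (0 1 2 6 4)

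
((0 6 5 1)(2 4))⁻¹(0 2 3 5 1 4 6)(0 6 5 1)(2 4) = (0 2 5 6 4 3 1)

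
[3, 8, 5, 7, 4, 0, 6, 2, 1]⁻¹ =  [5, 8, 7, 0, 4, 2, 6, 3, 1]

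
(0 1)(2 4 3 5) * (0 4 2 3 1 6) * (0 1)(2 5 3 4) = (0 6 1 2 5 4)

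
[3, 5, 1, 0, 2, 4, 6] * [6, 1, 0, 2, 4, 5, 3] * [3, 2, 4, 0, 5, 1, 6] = [4, 1, 2, 6, 3, 5, 0]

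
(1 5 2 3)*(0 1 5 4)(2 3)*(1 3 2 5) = (0 3 1 4)(2 5)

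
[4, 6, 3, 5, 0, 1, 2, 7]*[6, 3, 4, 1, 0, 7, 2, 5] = [0, 2, 1, 7, 6, 3, 4, 5]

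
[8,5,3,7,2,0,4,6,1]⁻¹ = [5,8,4,2,6,1,7,3,0]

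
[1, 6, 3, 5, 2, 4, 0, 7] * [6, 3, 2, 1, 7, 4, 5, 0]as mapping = [0→3, 1→5, 2→1, 3→4, 4→2, 5→7, 6→6, 7→0]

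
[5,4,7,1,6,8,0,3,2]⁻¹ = [6,3,8,7,1,0,4,2,5]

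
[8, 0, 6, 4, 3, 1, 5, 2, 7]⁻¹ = [1, 5, 7, 4, 3, 6, 2, 8, 0]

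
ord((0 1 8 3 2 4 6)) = 7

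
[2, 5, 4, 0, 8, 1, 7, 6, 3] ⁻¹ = [3, 5, 0, 8, 2, 1, 7, 6, 4] 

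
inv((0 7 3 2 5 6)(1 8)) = (0 6 5 2 3 7)(1 8)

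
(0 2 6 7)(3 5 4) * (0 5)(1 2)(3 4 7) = (0 1 2 6 3)(5 7)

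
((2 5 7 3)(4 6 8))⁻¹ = (2 3 7 5)(4 8 6)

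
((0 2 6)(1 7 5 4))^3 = (1 4 5 7)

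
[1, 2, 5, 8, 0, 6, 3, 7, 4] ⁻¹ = [4, 0, 1, 6, 8, 2, 5, 7, 3] 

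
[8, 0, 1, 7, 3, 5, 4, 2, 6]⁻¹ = [1, 2, 7, 4, 6, 5, 8, 3, 0]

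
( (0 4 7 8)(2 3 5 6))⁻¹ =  (0 8 7 4)(2 6 5 3)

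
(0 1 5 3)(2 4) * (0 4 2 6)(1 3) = (0 3 4 6)(1 5)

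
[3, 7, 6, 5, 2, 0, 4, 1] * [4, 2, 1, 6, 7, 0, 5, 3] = [6, 3, 5, 0, 1, 4, 7, 2]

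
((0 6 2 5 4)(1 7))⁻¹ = (0 4 5 2 6)(1 7)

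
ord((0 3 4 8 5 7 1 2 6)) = 9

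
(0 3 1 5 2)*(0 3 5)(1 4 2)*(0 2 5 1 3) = (0 1 2)(3 4 5)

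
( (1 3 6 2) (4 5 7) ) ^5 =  (1 3 6 2) (4 7 5) 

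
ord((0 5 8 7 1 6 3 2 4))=9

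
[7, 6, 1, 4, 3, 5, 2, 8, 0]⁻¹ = [8, 2, 6, 4, 3, 5, 1, 0, 7]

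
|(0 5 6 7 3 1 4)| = 7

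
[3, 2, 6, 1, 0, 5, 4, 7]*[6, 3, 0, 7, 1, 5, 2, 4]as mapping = [0→7, 1→0, 2→2, 3→3, 4→6, 5→5, 6→1, 7→4]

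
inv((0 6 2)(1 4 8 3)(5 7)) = (0 2 6)(1 3 8 4)(5 7)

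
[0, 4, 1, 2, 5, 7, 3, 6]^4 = [0, 6, 7, 5, 3, 2, 4, 1]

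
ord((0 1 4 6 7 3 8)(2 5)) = 14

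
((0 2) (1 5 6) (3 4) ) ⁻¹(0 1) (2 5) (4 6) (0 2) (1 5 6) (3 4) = (0 6) (1 3) (2 5) 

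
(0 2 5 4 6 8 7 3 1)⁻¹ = (0 1 3 7 8 6 4 5 2)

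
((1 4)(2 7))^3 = (1 4)(2 7)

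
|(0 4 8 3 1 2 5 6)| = 8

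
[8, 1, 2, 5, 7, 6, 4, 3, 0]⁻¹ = [8, 1, 2, 7, 6, 3, 5, 4, 0]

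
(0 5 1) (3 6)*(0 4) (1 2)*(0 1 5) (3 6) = (1 4) (2 5) 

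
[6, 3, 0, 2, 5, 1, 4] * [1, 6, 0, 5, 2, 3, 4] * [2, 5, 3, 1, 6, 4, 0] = [6, 4, 5, 2, 1, 0, 3]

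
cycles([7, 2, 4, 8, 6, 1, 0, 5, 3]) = (0 7 5 1 2 4 6)(3 8)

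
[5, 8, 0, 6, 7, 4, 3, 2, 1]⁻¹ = [2, 8, 7, 6, 5, 0, 3, 4, 1]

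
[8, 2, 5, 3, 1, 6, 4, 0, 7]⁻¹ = [7, 4, 1, 3, 6, 2, 5, 8, 0]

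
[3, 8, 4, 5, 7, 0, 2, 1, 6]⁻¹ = [5, 7, 6, 0, 2, 3, 8, 4, 1]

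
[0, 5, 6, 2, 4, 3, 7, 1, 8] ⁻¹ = [0, 7, 3, 5, 4, 1, 2, 6, 8] 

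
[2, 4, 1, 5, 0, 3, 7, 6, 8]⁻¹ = [4, 2, 0, 5, 1, 3, 7, 6, 8]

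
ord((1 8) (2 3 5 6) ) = 4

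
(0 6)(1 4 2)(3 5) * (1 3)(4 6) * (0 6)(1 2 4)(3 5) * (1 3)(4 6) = (0 3 1)(2 5)(4 6)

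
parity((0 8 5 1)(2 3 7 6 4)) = odd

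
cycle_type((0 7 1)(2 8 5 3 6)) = 3.5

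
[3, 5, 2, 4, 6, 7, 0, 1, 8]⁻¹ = [6, 7, 2, 0, 3, 1, 4, 5, 8]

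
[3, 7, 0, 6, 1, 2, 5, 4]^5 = [0, 4, 2, 3, 7, 5, 6, 1]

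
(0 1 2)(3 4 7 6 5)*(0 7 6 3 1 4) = (0 4 6 5 1 2 7 3)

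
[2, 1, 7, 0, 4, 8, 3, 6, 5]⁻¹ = [3, 1, 0, 6, 4, 8, 7, 2, 5]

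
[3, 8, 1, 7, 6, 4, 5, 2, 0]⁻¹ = [8, 2, 7, 0, 5, 6, 4, 3, 1]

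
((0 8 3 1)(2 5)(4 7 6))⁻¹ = (0 1 3 8)(2 5)(4 6 7)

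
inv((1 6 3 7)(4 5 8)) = (1 7 3 6)(4 8 5)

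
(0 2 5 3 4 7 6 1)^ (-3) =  (0 7 5 1 4 2 6 3)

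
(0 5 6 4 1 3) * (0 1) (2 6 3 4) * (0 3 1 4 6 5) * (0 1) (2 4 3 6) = (0 1 2 5) (4 6) 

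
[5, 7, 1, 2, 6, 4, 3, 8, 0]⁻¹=[8, 2, 3, 6, 5, 0, 4, 1, 7]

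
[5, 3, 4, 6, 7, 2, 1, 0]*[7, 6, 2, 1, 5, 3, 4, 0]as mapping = [0→3, 1→1, 2→5, 3→4, 4→0, 5→2, 6→6, 7→7]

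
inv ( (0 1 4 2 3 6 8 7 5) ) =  (0 5 7 8 6 3 2 4 1) 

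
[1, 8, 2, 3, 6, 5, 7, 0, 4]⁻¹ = [7, 0, 2, 3, 8, 5, 4, 6, 1]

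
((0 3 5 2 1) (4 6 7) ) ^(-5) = (4 6 7) 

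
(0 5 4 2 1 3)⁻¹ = (0 3 1 2 4 5)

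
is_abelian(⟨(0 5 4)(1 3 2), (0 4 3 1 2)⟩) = no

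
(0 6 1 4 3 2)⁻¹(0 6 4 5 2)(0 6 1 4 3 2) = (0 6 1 3 5)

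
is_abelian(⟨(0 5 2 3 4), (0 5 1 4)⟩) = no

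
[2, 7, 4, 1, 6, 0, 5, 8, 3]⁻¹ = [5, 3, 0, 8, 2, 6, 4, 1, 7]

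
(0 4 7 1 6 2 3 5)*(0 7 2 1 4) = (1 6)(2 3 5 7 4)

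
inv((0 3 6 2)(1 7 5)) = (0 2 6 3)(1 5 7)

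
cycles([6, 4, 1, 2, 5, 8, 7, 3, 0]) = (0 6 7 3 2 1 4 5 8)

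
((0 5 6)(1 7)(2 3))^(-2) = (0 5 6)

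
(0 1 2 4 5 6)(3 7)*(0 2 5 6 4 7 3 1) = (1 5 4 6 2 7)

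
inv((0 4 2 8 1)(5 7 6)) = (0 1 8 2 4)(5 6 7)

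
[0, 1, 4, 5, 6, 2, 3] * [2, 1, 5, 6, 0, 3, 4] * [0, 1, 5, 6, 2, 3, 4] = [5, 1, 0, 6, 2, 3, 4]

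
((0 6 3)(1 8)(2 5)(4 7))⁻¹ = (0 3 6)(1 8)(2 5)(4 7)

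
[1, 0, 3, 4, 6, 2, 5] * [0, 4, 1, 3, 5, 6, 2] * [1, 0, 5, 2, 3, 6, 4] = [3, 1, 2, 6, 5, 0, 4] 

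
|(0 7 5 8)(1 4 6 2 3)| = 20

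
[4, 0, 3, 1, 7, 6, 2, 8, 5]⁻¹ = [1, 3, 6, 2, 0, 8, 5, 4, 7]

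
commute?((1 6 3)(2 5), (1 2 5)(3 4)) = no:(1 6 3)(2 5) * (1 2 5)(3 4) = (1 6 4 3 2), (1 2 5)(3 4) * (1 6 3)(2 5) = (1 5 6 3 4)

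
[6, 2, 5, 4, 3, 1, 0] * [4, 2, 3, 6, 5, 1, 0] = [0, 3, 1, 5, 6, 2, 4] 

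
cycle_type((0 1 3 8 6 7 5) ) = 7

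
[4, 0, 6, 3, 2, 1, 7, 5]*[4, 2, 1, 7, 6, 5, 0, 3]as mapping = [0→6, 1→4, 2→0, 3→7, 4→1, 5→2, 6→3, 7→5]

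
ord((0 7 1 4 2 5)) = 6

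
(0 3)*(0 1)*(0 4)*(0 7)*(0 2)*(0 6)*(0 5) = (0 3 1 4 7 2 6 5)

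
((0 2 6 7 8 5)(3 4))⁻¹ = (0 5 8 7 6 2)(3 4)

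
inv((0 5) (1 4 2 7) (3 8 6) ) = (0 5) (1 7 2 4) (3 6 8) 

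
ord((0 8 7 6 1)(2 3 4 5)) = 20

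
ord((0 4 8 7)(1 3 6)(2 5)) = 12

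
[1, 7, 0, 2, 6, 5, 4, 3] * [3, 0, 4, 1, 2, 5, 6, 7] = [0, 7, 3, 4, 6, 5, 2, 1]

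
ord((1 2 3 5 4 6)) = 6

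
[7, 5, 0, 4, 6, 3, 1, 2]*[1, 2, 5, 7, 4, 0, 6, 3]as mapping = [0→3, 1→0, 2→1, 3→4, 4→6, 5→7, 6→2, 7→5]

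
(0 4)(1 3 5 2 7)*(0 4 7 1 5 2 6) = (0 7 5 6)(1 3 2)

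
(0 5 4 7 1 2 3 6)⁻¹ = (0 6 3 2 1 7 4 5)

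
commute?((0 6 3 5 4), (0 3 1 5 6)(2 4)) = no:(0 6 3 5 4)*(0 3 1 5 6)(2 4) = (1 5 2 4 3 6), (0 3 1 5 6)(2 4)*(0 6 3 5 4) = (0 5 3 1 4 2)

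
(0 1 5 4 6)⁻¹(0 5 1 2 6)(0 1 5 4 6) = (0 1 4 5 2)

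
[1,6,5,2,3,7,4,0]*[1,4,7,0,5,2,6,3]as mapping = [0→4,1→6,2→2,3→7,4→0,5→3,6→5,7→1]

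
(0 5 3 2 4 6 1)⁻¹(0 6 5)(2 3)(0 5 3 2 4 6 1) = (1 3 5)(2 4)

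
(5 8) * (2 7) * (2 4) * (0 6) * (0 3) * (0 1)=(0 6 3 1)(2 7 4)(5 8)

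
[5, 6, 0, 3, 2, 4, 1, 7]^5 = [5, 6, 0, 3, 2, 4, 1, 7]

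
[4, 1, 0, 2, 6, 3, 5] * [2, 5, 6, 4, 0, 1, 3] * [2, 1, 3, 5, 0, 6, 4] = [2, 6, 3, 4, 5, 0, 1]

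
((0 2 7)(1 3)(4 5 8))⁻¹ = (0 7 2)(1 3)(4 8 5)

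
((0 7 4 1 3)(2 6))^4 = (0 3 1 4 7)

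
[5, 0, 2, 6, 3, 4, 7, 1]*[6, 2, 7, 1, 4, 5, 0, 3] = [5, 6, 7, 0, 1, 4, 3, 2]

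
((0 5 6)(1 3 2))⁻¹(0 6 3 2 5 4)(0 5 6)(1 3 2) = (0 2 1 6 4 5)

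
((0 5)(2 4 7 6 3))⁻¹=(0 5)(2 3 6 7 4)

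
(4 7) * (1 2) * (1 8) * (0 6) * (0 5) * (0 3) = (0 6 5 3)(1 2 8)(4 7)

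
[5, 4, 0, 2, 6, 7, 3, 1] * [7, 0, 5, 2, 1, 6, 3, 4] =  [6, 1, 7, 5, 3, 4, 2, 0]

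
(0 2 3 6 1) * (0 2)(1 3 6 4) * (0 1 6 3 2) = (0 1)(2 3 4 6)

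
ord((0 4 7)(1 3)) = 6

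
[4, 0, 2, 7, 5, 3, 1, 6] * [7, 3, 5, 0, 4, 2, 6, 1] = [4, 7, 5, 1, 2, 0, 3, 6]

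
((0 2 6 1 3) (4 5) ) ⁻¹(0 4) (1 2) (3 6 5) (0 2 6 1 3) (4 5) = (0 1 4) (2 5) (3 6) 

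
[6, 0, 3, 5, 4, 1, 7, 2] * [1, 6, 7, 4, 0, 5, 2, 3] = [2, 1, 4, 5, 0, 6, 3, 7]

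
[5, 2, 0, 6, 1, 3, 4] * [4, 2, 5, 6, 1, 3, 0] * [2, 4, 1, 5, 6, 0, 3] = [5, 0, 6, 2, 1, 3, 4]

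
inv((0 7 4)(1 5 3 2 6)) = (0 4 7)(1 6 2 3 5)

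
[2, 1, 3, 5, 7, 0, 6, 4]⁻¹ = [5, 1, 0, 2, 7, 3, 6, 4]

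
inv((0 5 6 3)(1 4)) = (0 3 6 5)(1 4)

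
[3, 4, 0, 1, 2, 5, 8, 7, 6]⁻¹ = [2, 3, 4, 0, 1, 5, 8, 7, 6]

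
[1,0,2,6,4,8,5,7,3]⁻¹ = [1,0,2,8,4,6,3,7,5]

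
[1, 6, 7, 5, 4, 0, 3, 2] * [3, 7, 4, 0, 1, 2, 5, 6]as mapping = [0→7, 1→5, 2→6, 3→2, 4→1, 5→3, 6→0, 7→4]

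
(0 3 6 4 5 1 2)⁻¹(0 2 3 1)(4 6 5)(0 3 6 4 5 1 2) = (0 6 2 3)(1 5 4)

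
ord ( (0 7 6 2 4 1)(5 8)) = 6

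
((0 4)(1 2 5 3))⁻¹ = (0 4)(1 3 5 2)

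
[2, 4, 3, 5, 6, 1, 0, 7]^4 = [1, 2, 4, 6, 3, 0, 5, 7]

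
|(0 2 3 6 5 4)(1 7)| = 6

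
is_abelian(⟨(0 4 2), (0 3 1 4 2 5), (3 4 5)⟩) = no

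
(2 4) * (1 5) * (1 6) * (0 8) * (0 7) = (0 8 7)(1 5 6)(2 4)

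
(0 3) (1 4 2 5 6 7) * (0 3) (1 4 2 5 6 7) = (1 2 6) (4 5 7) 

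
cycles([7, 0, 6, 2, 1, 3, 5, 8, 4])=(0 7 8 4 1)(2 6 5 3)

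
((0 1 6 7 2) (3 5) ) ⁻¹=(0 2 7 6 1) (3 5) 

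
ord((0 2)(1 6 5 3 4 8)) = 6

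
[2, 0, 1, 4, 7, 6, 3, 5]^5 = [1, 2, 0, 3, 4, 5, 6, 7]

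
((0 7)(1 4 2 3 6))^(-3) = (0 7)(1 2 6 4 3)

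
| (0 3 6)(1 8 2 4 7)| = 15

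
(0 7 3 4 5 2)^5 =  (0 2 5 4 3 7)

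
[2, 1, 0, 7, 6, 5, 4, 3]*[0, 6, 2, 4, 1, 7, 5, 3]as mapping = [0→2, 1→6, 2→0, 3→3, 4→5, 5→7, 6→1, 7→4]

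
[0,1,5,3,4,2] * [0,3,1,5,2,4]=[0,3,4,5,2,1]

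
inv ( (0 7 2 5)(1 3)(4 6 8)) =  (0 5 2 7)(1 3)(4 8 6)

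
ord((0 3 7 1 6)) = 5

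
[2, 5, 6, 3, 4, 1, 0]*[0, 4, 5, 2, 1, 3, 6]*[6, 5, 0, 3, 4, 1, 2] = [1, 3, 2, 0, 5, 4, 6]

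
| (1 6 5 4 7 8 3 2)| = 8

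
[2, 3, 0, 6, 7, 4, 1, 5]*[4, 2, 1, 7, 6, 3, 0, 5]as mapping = [0→1, 1→7, 2→4, 3→0, 4→5, 5→6, 6→2, 7→3]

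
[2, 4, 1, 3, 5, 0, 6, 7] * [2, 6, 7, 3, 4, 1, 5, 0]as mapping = [0→7, 1→4, 2→6, 3→3, 4→1, 5→2, 6→5, 7→0]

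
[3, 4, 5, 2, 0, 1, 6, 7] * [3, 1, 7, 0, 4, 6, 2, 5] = [0, 4, 6, 7, 3, 1, 2, 5]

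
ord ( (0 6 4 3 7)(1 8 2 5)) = 20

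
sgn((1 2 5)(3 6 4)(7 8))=-1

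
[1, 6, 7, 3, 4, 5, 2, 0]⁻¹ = [7, 0, 6, 3, 4, 5, 1, 2]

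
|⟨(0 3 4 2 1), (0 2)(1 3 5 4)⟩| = 360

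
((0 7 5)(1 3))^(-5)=(0 7 5)(1 3)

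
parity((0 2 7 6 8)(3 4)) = odd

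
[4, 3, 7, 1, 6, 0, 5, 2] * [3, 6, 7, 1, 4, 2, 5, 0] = [4, 1, 0, 6, 5, 3, 2, 7]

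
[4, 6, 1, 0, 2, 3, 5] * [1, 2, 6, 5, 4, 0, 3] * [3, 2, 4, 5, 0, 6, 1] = [0, 5, 4, 2, 1, 6, 3]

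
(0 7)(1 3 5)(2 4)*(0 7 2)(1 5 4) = (0 2 1 3 4)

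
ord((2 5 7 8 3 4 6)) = 7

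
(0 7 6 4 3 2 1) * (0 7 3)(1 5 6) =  (0 3 2 5 6 4)(1 7)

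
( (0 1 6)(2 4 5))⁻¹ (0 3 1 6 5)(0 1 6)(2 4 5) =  (0 2 1 3 6)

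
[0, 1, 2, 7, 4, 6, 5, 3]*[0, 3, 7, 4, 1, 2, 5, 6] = [0, 3, 7, 6, 1, 5, 2, 4]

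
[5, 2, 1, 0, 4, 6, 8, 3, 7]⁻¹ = [3, 2, 1, 7, 4, 0, 5, 8, 6]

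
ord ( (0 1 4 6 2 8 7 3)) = 8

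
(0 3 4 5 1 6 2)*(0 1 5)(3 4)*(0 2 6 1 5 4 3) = (0 3)(2 5 4)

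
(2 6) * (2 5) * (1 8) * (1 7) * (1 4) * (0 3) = (0 3)(1 8 7 4)(2 6 5)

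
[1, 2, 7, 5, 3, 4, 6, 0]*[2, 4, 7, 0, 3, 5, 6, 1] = [4, 7, 1, 5, 0, 3, 6, 2]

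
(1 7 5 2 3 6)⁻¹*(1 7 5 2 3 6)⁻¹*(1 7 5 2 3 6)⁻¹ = (1 2)(3 7)(5 6)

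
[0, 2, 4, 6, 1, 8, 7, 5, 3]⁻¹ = [0, 4, 1, 8, 2, 7, 3, 6, 5]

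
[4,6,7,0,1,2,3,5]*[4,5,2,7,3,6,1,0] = [3,1,0,4,5,2,7,6]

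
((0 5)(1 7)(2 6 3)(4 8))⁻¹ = (0 5)(1 7)(2 3 6)(4 8)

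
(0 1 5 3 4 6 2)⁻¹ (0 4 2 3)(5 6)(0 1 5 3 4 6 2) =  (0 4 1 6)(2 3)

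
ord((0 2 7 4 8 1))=6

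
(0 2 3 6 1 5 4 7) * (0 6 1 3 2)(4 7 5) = (1 4 5 7 6 3)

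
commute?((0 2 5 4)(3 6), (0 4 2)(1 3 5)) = no:(0 2 5 4)(3 6)*(0 4 2)(1 3 5) = (1 3 6 5 2), (0 4 2)(1 3 5)*(0 2 5 4)(3 6) = (1 6 3 4 5)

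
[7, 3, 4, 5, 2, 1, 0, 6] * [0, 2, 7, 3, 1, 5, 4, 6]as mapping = [0→6, 1→3, 2→1, 3→5, 4→7, 5→2, 6→0, 7→4]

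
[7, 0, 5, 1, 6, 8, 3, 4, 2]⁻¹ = [1, 3, 8, 6, 7, 2, 4, 0, 5]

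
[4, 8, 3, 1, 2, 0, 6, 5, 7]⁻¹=[5, 3, 4, 2, 0, 7, 6, 8, 1]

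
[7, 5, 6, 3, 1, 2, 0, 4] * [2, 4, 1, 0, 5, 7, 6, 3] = [3, 7, 6, 0, 4, 1, 2, 5]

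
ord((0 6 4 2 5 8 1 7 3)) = 9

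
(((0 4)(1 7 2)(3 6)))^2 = (1 2 7)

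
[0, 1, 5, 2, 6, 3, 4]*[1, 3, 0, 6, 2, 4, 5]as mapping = [0→1, 1→3, 2→4, 3→0, 4→5, 5→6, 6→2]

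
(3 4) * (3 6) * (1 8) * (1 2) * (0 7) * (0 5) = (0 7 5)(1 8 2)(3 4 6)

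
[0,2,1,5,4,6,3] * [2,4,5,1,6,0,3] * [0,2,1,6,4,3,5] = [1,3,4,0,5,6,2]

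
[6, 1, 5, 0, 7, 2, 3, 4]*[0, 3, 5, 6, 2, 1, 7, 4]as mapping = [0→7, 1→3, 2→1, 3→0, 4→4, 5→5, 6→6, 7→2]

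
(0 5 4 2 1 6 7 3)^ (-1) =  (0 3 7 6 1 2 4 5)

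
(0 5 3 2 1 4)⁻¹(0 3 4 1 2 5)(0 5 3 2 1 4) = (0 4 1 3 5 2)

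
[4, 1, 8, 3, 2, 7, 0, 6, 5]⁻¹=[6, 1, 4, 3, 0, 8, 7, 5, 2]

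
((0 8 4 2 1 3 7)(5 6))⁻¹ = (0 7 3 1 2 4 8)(5 6)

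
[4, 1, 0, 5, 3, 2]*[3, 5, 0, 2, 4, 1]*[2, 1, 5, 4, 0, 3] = [0, 3, 4, 1, 5, 2]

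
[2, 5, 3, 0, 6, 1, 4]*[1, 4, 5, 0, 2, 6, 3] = [5, 6, 0, 1, 3, 4, 2]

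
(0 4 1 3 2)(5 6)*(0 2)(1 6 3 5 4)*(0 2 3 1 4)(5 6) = (0 4 5 1 6)(2 3)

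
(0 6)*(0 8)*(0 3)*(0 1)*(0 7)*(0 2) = (0 6 8 3 1 7 2)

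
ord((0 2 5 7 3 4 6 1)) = 8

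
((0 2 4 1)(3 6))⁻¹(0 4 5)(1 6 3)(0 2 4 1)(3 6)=(0 3 6)(1 5 2)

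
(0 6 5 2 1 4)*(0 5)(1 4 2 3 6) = (0 1 2 4 5 3 6)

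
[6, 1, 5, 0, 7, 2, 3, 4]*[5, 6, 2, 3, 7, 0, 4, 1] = [4, 6, 0, 5, 1, 2, 3, 7]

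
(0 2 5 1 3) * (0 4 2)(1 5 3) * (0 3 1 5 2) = (0 3 4)(1 5 2)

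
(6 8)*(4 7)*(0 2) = (0 2)(4 7)(6 8)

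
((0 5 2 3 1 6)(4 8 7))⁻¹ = (0 6 1 3 2 5)(4 7 8)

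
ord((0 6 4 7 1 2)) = 6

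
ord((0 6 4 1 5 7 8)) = 7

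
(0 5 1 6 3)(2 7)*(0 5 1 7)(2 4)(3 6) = (0 1 3 5 7 4 2)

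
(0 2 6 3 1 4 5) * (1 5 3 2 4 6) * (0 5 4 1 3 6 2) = (0 1 2 3 4 6)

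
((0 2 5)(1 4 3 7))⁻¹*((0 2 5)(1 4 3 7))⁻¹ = (0 2 5)(1 3)(4 7)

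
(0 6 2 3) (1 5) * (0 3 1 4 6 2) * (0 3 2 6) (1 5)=(0 6 3 2 5 4) 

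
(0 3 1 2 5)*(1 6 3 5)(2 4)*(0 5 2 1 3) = (0 2 3 6)(1 4)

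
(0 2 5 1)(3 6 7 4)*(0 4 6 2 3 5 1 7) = (0 3 2 1 4 5 7 6)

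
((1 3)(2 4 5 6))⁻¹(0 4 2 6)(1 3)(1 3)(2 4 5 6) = (0 5 4 2)(1 3)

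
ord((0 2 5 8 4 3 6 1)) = 8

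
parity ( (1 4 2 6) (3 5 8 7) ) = even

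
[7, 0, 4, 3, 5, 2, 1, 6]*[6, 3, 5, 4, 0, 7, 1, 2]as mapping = [0→2, 1→6, 2→0, 3→4, 4→7, 5→5, 6→3, 7→1]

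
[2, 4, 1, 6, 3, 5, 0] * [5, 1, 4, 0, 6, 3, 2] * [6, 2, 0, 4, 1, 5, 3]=[1, 3, 2, 0, 6, 4, 5]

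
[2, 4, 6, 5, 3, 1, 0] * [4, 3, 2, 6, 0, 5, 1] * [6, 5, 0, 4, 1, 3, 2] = [0, 6, 5, 3, 2, 4, 1]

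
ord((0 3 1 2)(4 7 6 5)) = 4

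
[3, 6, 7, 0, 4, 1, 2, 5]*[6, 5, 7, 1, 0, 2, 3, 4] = [1, 3, 4, 6, 0, 5, 7, 2]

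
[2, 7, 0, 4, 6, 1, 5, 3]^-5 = [2, 7, 0, 4, 6, 1, 5, 3]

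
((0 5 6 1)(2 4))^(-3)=(0 5 6 1)(2 4)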